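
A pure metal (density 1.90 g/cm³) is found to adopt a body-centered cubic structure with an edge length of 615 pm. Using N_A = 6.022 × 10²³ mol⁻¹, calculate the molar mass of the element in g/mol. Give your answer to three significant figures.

133 g/mol

A BCC cell has Z = 2 atoms; a = 6.150 × 10^-8 cm.
M = ρ·N_A·a³/Z = 1.90 × 6.022 × 10²³ × 2.326 × 10^-22 / 2 = 133 g/mol.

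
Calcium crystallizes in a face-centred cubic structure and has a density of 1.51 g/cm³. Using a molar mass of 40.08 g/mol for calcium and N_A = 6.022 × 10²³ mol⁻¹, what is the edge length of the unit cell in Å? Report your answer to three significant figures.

With Z = 4 atoms per FCC cell, a³ = Z·M/(N_A·ρ) = 4 × 40.08 / (6.022 × 10²³ × 1.510 g/cm³) = 1.763 × 10^-22 cm³.
a = (1.763 × 10^-22)^(1/3) = 5.607 × 10^-8 cm = 5.61 Å.

5.61 Å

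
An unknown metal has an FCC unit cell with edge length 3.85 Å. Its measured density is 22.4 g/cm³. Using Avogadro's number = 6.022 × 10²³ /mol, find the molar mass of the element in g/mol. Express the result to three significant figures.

192 g/mol

An FCC cell has Z = 4 atoms; a = 3.850 × 10^-8 cm.
M = ρ·N_A·a³/Z = 22.4 × 6.022 × 10²³ × 5.707 × 10^-23 / 4 = 192 g/mol.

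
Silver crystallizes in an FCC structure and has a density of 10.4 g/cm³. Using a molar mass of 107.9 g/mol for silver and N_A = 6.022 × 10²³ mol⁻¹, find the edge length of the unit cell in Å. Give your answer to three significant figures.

4.10 Å

With Z = 4 atoms per FCC cell, a³ = Z·M/(N_A·ρ) = 4 × 107.9 / (6.022 × 10²³ × 10.40 g/cm³) = 6.891 × 10^-23 cm³.
a = (6.891 × 10^-23)^(1/3) = 4.100 × 10^-8 cm = 4.10 Å.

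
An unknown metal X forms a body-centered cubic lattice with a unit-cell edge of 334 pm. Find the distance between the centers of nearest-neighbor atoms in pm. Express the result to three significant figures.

289 pm

In a BCC structure, atoms touch along the body diagonal, so √3·a = 4r; the nearest-neighbor distance equals 2r = 0.8660·a.
d = 0.8660 × 334 = 289 pm.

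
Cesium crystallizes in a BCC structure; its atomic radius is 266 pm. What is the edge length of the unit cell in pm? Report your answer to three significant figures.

In a BCC lattice, atoms touch along the body diagonal, so √3·a = 4r.
a = 4r/√3 = 4 × 266 / 1.7321 = 614 pm.

614 pm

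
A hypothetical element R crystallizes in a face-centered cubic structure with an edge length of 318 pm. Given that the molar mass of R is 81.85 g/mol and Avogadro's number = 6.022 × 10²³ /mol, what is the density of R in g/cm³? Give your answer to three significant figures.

An FCC unit cell contains Z = 4 atoms.
Cell volume: a³ = (318 pm)³ = (3.180 × 10^-8 cm)³ = 3.216 × 10^-23 cm³.
ρ = Z·M/(N_A·a³) = 4 × 81.85 / (6.022 × 10²³ × 3.216 × 10^-23) = 16.91 g/cm³.

16.9 g/cm³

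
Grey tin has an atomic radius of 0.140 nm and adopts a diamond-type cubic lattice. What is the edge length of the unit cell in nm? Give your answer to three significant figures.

0.647 nm

In a diamond cubic lattice, nearest neighbors lie along the body diagonal with √3·a = 8r.
a = 8r/√3 = 8 × 0.140 / 1.7321 = 0.647 nm.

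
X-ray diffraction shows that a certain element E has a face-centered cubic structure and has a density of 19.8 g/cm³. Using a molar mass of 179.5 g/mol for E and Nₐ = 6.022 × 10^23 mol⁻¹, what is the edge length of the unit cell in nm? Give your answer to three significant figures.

0.392 nm

With Z = 4 atoms per FCC cell, a³ = Z·M/(N_A·ρ) = 4 × 179.5 / (6.022 × 10²³ × 19.80 g/cm³) = 6.022 × 10^-23 cm³.
a = (6.022 × 10^-23)^(1/3) = 3.920 × 10^-8 cm = 0.392 nm.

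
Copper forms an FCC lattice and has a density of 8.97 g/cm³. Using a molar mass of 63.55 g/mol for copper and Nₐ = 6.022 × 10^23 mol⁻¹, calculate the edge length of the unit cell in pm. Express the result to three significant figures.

With Z = 4 atoms per FCC cell, a³ = Z·M/(N_A·ρ) = 4 × 63.55 / (6.022 × 10²³ × 8.970 g/cm³) = 4.706 × 10^-23 cm³.
a = (4.706 × 10^-23)^(1/3) = 3.610 × 10^-8 cm = 361 pm.

361 pm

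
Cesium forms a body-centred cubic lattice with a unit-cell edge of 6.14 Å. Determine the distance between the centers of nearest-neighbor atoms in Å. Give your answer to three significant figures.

In a BCC structure, atoms touch along the body diagonal, so √3·a = 4r; the nearest-neighbor distance equals 2r = 0.8660·a.
d = 0.8660 × 6.14 = 5.32 Å.

5.32 Å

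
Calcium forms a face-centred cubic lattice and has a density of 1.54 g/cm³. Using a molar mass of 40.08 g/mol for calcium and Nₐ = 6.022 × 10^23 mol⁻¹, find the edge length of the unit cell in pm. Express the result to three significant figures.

With Z = 4 atoms per FCC cell, a³ = Z·M/(N_A·ρ) = 4 × 40.08 / (6.022 × 10²³ × 1.540 g/cm³) = 1.729 × 10^-22 cm³.
a = (1.729 × 10^-22)^(1/3) = 5.571 × 10^-8 cm = 557 pm.

557 pm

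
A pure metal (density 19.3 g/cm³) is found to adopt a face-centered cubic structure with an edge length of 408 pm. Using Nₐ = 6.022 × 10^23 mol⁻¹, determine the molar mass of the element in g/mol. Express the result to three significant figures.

197 g/mol

An FCC cell has Z = 4 atoms; a = 4.080 × 10^-8 cm.
M = ρ·N_A·a³/Z = 19.3 × 6.022 × 10²³ × 6.792 × 10^-23 / 4 = 197 g/mol.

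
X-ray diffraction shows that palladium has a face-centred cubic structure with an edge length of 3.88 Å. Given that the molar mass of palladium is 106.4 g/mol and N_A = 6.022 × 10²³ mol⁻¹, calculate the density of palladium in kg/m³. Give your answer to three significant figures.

12100 kg/m³

An FCC unit cell contains Z = 4 atoms.
Cell volume: a³ = (3.88 Å)³ = (3.880 × 10^-8 cm)³ = 5.841 × 10^-23 cm³.
ρ = Z·M/(N_A·a³) = 4 × 106.4 / (6.022 × 10²³ × 5.841 × 10^-23) = 12.10 g/cm³ = 12100 kg/m³.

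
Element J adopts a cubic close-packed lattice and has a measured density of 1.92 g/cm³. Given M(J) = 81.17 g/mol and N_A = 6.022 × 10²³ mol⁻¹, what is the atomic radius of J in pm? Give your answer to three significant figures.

232 pm

For an FCC cell (Z = 4), a³ = Z·M/(N_A·ρ) = 4 × 81.17 / (6.022 × 10²³ × 1.920) = 2.808 × 10^-22 cm³, so a = 6.548 × 10^-8 cm = 654.8 pm.
Atoms touch along the face diagonal, so √2·a = 4r, so r = 0.3536 × a = 232 pm.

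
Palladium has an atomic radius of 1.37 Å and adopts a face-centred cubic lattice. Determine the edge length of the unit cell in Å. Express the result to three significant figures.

3.87 Å

In an FCC lattice, atoms touch along the face diagonal, so √2·a = 4r.
a = 4r/√2 = 4 × 1.37 / 1.4142 = 3.87 Å.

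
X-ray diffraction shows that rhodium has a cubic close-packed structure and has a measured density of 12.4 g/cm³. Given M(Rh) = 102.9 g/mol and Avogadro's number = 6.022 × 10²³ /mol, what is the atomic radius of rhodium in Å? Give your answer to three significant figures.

1.35 Å

For an FCC cell (Z = 4), a³ = Z·M/(N_A·ρ) = 4 × 102.9 / (6.022 × 10²³ × 12.40) = 5.512 × 10^-23 cm³, so a = 3.806 × 10^-8 cm = 3.806 Å.
Atoms touch along the face diagonal, so √2·a = 4r, so r = 0.3536 × a = 1.35 Å.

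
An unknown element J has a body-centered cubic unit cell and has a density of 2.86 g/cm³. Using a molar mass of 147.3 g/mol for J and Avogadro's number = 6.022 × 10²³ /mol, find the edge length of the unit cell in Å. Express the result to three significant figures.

With Z = 2 atoms per BCC cell, a³ = Z·M/(N_A·ρ) = 2 × 147.3 / (6.022 × 10²³ × 2.860 g/cm³) = 1.711 × 10^-22 cm³.
a = (1.711 × 10^-22)^(1/3) = 5.551 × 10^-8 cm = 5.55 Å.

5.55 Å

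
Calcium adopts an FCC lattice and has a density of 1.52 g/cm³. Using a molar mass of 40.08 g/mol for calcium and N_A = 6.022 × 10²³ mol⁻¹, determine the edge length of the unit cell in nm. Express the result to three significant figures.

0.560 nm

With Z = 4 atoms per FCC cell, a³ = Z·M/(N_A·ρ) = 4 × 40.08 / (6.022 × 10²³ × 1.520 g/cm³) = 1.751 × 10^-22 cm³.
a = (1.751 × 10^-22)^(1/3) = 5.595 × 10^-8 cm = 0.560 nm.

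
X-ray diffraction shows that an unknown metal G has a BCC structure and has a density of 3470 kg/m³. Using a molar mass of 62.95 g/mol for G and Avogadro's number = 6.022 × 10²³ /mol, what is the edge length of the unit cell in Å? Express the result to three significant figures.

With Z = 2 atoms per BCC cell, a³ = Z·M/(N_A·ρ) = 2 × 62.95 / (6.022 × 10²³ × 3.470 g/cm³) = 6.025 × 10^-23 cm³.
a = (6.025 × 10^-23)^(1/3) = 3.920 × 10^-8 cm = 3.92 Å.

3.92 Å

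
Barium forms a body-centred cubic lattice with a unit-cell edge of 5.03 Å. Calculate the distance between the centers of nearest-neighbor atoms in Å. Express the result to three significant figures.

In a BCC structure, atoms touch along the body diagonal, so √3·a = 4r; the nearest-neighbor distance equals 2r = 0.8660·a.
d = 0.8660 × 5.03 = 4.36 Å.

4.36 Å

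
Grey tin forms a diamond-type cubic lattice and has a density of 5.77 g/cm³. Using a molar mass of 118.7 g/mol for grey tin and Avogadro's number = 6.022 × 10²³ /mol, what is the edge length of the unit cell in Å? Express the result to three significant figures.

6.49 Å

With Z = 8 atoms per diamond cubic cell, a³ = Z·M/(N_A·ρ) = 8 × 118.7 / (6.022 × 10²³ × 5.770 g/cm³) = 2.733 × 10^-22 cm³.
a = (2.733 × 10^-22)^(1/3) = 6.489 × 10^-8 cm = 6.49 Å.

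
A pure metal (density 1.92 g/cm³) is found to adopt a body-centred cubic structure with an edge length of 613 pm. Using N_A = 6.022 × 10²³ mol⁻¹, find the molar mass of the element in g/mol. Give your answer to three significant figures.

A BCC cell has Z = 2 atoms; a = 6.130 × 10^-8 cm.
M = ρ·N_A·a³/Z = 1.92 × 6.022 × 10²³ × 2.303 × 10^-22 / 2 = 133 g/mol.

133 g/mol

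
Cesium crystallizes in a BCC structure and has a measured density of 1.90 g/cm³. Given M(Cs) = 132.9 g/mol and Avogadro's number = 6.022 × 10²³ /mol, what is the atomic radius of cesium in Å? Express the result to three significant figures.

2.66 Å

For a BCC cell (Z = 2), a³ = Z·M/(N_A·ρ) = 2 × 132.9 / (6.022 × 10²³ × 1.900) = 2.323 × 10^-22 cm³, so a = 6.147 × 10^-8 cm = 6.147 Å.
Atoms touch along the body diagonal, so √3·a = 4r, so r = 0.4330 × a = 2.66 Å.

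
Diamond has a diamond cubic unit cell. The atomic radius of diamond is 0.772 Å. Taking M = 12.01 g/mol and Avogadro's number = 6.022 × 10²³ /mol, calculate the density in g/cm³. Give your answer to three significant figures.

3.52 g/cm³

In a diamond cubic lattice, nearest neighbors lie along the body diagonal with √3·a = 8r, giving a = 3.566 Å = 3.566 × 10^-8 cm.
With Z = 8, ρ = Z·M/(N_A·a³) = 8 × 12.01 / (6.022 × 10²³ × 4.534 × 10^-23) = 3.519 g/cm³.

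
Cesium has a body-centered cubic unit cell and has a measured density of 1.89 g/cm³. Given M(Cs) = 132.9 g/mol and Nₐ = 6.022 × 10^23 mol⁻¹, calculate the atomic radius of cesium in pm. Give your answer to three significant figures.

For a BCC cell (Z = 2), a³ = Z·M/(N_A·ρ) = 2 × 132.9 / (6.022 × 10²³ × 1.890) = 2.335 × 10^-22 cm³, so a = 6.158 × 10^-8 cm = 615.8 pm.
Atoms touch along the body diagonal, so √3·a = 4r, so r = 0.4330 × a = 267 pm.

267 pm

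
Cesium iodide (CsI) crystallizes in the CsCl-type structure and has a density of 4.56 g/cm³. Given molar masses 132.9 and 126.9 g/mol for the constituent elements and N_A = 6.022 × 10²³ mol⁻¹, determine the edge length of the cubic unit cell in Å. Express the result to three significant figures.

M(CsI) = 259.8 g/mol; Z = 1 formula unit per cell.
a³ = Z·M/(N_A·ρ) = 1 × 259.8 / (6.022 × 10²³ × 4.56) = 9.461 × 10^-23 cm³, so a = 4.557 × 10^-8 cm = 4.56 Å.

4.56 Å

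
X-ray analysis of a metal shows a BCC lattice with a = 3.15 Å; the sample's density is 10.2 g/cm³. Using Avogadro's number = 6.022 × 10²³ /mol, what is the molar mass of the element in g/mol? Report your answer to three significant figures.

96.0 g/mol

A BCC cell has Z = 2 atoms; a = 3.150 × 10^-8 cm.
M = ρ·N_A·a³/Z = 10.2 × 6.022 × 10²³ × 3.126 × 10^-23 / 2 = 96.0 g/mol.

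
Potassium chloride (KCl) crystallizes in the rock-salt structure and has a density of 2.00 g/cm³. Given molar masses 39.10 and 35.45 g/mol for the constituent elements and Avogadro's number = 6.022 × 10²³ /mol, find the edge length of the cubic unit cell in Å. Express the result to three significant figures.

M(KCl) = 74.55 g/mol; Z = 4 formula units per cell.
a³ = Z·M/(N_A·ρ) = 4 × 74.55 / (6.022 × 10²³ × 2.00) = 2.476 × 10^-22 cm³, so a = 6.279 × 10^-8 cm = 6.28 Å.

6.28 Å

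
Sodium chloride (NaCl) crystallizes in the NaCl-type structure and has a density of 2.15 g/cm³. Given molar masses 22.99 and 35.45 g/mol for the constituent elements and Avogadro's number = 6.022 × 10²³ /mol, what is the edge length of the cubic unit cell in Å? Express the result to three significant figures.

M(NaCl) = 58.44 g/mol; Z = 4 formula units per cell.
a³ = Z·M/(N_A·ρ) = 4 × 58.44 / (6.022 × 10²³ × 2.15) = 1.805 × 10^-22 cm³, so a = 5.652 × 10^-8 cm = 5.65 Å.

5.65 Å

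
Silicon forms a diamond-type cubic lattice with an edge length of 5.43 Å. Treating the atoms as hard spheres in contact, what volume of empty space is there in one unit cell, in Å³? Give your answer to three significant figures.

In a diamond cubic lattice nearest neighbors lie along the body diagonal with √3·a = 8r, so r = 0.2165a = 1.176 Å.
V_cell = a³ = 160.1 Å³; V_atoms = 8 × (4/3)πr³ = 54.45 Å³.
Empty space = 160.1 − 54.45 = 106 Å³.

106 Å³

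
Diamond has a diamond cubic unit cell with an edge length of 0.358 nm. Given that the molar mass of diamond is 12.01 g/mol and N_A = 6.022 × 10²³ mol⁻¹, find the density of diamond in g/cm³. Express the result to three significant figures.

3.48 g/cm³

A diamond cubic unit cell contains Z = 8 atoms.
Cell volume: a³ = (0.358 nm)³ = (3.580 × 10^-8 cm)³ = 4.588 × 10^-23 cm³.
ρ = Z·M/(N_A·a³) = 8 × 12.01 / (6.022 × 10²³ × 4.588 × 10^-23) = 3.477 g/cm³.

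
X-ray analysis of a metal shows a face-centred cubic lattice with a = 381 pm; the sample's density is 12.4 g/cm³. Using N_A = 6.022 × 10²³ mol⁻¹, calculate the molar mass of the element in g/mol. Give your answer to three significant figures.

An FCC cell has Z = 4 atoms; a = 3.810 × 10^-8 cm.
M = ρ·N_A·a³/Z = 12.4 × 6.022 × 10²³ × 5.531 × 10^-23 / 4 = 103 g/mol.

103 g/mol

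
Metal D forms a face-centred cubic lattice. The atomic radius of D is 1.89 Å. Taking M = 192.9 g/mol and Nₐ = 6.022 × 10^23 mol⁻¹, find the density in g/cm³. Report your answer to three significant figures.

8.39 g/cm³

In an FCC lattice, atoms touch along the face diagonal, so √2·a = 4r, giving a = 5.346 Å = 5.346 × 10^-8 cm.
With Z = 4, ρ = Z·M/(N_A·a³) = 4 × 192.9 / (6.022 × 10²³ × 1.528 × 10^-22) = 8.387 g/cm³.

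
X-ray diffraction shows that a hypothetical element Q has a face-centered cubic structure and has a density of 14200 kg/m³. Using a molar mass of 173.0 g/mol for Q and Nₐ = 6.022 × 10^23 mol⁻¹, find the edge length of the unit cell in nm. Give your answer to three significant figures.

With Z = 4 atoms per FCC cell, a³ = Z·M/(N_A·ρ) = 4 × 173.0 / (6.022 × 10²³ × 14.20 g/cm³) = 8.092 × 10^-23 cm³.
a = (8.092 × 10^-23)^(1/3) = 4.325 × 10^-8 cm = 0.433 nm.

0.433 nm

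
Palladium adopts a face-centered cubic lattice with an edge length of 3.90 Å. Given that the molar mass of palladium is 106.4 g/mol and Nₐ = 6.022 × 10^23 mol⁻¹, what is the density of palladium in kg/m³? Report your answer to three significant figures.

11900 kg/m³

An FCC unit cell contains Z = 4 atoms.
Cell volume: a³ = (3.90 Å)³ = (3.900 × 10^-8 cm)³ = 5.932 × 10^-23 cm³.
ρ = Z·M/(N_A·a³) = 4 × 106.4 / (6.022 × 10²³ × 5.932 × 10^-23) = 11.91 g/cm³ = 11900 kg/m³.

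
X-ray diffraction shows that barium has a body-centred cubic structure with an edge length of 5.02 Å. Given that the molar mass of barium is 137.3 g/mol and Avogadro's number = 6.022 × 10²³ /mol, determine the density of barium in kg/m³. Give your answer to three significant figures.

A BCC unit cell contains Z = 2 atoms.
Cell volume: a³ = (5.02 Å)³ = (5.020 × 10^-8 cm)³ = 1.265 × 10^-22 cm³.
ρ = Z·M/(N_A·a³) = 2 × 137.3 / (6.022 × 10²³ × 1.265 × 10^-22) = 3.605 g/cm³ = 3600 kg/m³.

3600 kg/m³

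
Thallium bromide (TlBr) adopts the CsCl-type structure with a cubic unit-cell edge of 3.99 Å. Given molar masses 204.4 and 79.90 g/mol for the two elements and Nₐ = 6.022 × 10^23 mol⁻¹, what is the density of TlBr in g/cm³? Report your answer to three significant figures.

7.43 g/cm³

The CsCl-type structure contains Z = 1 formula unit per cell; M(TlBr) = 204.4 + 79.90 = 284.3 g/mol.
a³ = (3.990 × 10^-8 cm)³ = 6.352 × 10^-23 cm³.
ρ = 1 × 284.3 / (6.022 × 10²³ × 6.352 × 10^-23) = 7.432 g/cm³.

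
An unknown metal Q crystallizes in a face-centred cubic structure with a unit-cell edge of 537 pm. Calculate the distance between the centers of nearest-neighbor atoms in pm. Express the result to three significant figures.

380 pm

In an FCC structure, atoms touch along the face diagonal, so √2·a = 4r; the nearest-neighbor distance equals 2r = 0.7071·a.
d = 0.7071 × 537 = 380 pm.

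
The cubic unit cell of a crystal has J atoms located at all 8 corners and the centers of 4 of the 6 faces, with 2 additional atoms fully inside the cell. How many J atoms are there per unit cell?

5

Corner atoms are shared by 8 cells (1/8 each), face atoms by 2 (1/2 each), interior atoms are unshared.
Net atoms = 8 × 1/8 + 4 × 1/2 + 2 = 1 + 2 + 2 = 5.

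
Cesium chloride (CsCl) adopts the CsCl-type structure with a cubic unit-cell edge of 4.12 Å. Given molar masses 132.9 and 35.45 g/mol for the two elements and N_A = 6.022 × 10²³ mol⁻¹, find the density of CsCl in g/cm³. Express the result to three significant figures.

4.00 g/cm³

The CsCl-type structure contains Z = 1 formula unit per cell; M(CsCl) = 132.9 + 35.45 = 168.35 g/mol.
a³ = (4.120 × 10^-8 cm)³ = 6.993 × 10^-23 cm³.
ρ = 1 × 168.35 / (6.022 × 10²³ × 6.993 × 10^-23) = 3.997 g/cm³.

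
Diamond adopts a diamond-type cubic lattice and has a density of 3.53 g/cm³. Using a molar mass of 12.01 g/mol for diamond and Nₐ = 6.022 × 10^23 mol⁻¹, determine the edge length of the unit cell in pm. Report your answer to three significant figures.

356 pm

With Z = 8 atoms per diamond cubic cell, a³ = Z·M/(N_A·ρ) = 8 × 12.01 / (6.022 × 10²³ × 3.530 g/cm³) = 4.520 × 10^-23 cm³.
a = (4.520 × 10^-23)^(1/3) = 3.562 × 10^-8 cm = 356 pm.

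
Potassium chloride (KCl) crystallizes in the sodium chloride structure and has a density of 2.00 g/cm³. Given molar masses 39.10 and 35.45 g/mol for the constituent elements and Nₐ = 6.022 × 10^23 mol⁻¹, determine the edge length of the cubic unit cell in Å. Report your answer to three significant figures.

M(KCl) = 74.55 g/mol; Z = 4 formula units per cell.
a³ = Z·M/(N_A·ρ) = 4 × 74.55 / (6.022 × 10²³ × 2.00) = 2.476 × 10^-22 cm³, so a = 6.279 × 10^-8 cm = 6.28 Å.

6.28 Å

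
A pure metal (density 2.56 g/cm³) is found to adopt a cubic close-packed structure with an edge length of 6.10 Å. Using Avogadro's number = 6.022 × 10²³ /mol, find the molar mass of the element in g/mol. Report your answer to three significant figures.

87.5 g/mol

An FCC cell has Z = 4 atoms; a = 6.100 × 10^-8 cm.
M = ρ·N_A·a³/Z = 2.56 × 6.022 × 10²³ × 2.270 × 10^-22 / 4 = 87.5 g/mol.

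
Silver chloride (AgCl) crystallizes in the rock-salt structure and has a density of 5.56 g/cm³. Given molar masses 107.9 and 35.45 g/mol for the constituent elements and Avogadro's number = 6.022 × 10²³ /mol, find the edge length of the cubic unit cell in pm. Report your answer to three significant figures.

555 pm

M(AgCl) = 143.35 g/mol; Z = 4 formula units per cell.
a³ = Z·M/(N_A·ρ) = 4 × 143.35 / (6.022 × 10²³ × 5.56) = 1.713 × 10^-22 cm³, so a = 5.553 × 10^-8 cm = 555 pm.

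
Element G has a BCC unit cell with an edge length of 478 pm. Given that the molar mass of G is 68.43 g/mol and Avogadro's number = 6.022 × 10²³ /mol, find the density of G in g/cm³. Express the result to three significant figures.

A BCC unit cell contains Z = 2 atoms.
Cell volume: a³ = (478 pm)³ = (4.780 × 10^-8 cm)³ = 1.092 × 10^-22 cm³.
ρ = Z·M/(N_A·a³) = 2 × 68.43 / (6.022 × 10²³ × 1.092 × 10^-22) = 2.081 g/cm³.

2.08 g/cm³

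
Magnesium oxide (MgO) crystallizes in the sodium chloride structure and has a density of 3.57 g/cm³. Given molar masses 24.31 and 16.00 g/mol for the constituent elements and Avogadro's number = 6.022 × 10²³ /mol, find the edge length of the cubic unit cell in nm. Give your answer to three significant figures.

0.422 nm

M(MgO) = 40.31 g/mol; Z = 4 formula units per cell.
a³ = Z·M/(N_A·ρ) = 4 × 40.31 / (6.022 × 10²³ × 3.57) = 7.500 × 10^-23 cm³, so a = 4.217 × 10^-8 cm = 0.422 nm.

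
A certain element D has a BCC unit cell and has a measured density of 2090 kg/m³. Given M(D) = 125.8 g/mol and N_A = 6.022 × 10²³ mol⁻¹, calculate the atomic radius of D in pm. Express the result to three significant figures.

For a BCC cell (Z = 2), a³ = Z·M/(N_A·ρ) = 2 × 125.8 / (6.022 × 10²³ × 2.090) = 1.999 × 10^-22 cm³, so a = 5.847 × 10^-8 cm = 584.7 pm.
Atoms touch along the body diagonal, so √3·a = 4r, so r = 0.4330 × a = 253 pm.

253 pm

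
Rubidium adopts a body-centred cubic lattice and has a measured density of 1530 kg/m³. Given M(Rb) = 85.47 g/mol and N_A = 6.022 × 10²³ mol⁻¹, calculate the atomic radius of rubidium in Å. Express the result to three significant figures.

2.47 Å

For a BCC cell (Z = 2), a³ = Z·M/(N_A·ρ) = 2 × 85.47 / (6.022 × 10²³ × 1.530) = 1.855 × 10^-22 cm³, so a = 5.703 × 10^-8 cm = 5.703 Å.
Atoms touch along the body diagonal, so √3·a = 4r, so r = 0.4330 × a = 2.47 Å.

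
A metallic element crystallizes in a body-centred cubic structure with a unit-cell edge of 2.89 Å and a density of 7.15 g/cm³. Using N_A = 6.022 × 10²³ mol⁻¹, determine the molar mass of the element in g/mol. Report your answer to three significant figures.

52.0 g/mol

A BCC cell has Z = 2 atoms; a = 2.890 × 10^-8 cm.
M = ρ·N_A·a³/Z = 7.15 × 6.022 × 10²³ × 2.414 × 10^-23 / 2 = 52.0 g/mol.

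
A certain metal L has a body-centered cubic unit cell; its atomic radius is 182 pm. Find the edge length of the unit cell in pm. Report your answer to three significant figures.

In a BCC lattice, atoms touch along the body diagonal, so √3·a = 4r.
a = 4r/√3 = 4 × 182 / 1.7321 = 420 pm.

420 pm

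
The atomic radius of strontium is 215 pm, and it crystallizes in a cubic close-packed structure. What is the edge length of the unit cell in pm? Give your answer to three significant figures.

In an FCC lattice, atoms touch along the face diagonal, so √2·a = 4r.
a = 4r/√2 = 4 × 215 / 1.4142 = 608 pm.

608 pm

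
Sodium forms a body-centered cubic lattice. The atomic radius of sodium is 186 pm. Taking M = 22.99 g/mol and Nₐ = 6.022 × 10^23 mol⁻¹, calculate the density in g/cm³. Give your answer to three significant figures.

0.963 g/cm³

In a BCC lattice, atoms touch along the body diagonal, so √3·a = 4r, giving a = 429.5 pm = 4.295 × 10^-8 cm.
With Z = 2, ρ = Z·M/(N_A·a³) = 2 × 22.99 / (6.022 × 10²³ × 7.926 × 10^-23) = 0.9634 g/cm³.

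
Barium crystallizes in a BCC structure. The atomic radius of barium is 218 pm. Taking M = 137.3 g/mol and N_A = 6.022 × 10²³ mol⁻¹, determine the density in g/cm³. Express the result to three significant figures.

3.57 g/cm³

In a BCC lattice, atoms touch along the body diagonal, so √3·a = 4r, giving a = 503.4 pm = 5.034 × 10^-8 cm.
With Z = 2, ρ = Z·M/(N_A·a³) = 2 × 137.3 / (6.022 × 10²³ × 1.276 × 10^-22) = 3.573 g/cm³.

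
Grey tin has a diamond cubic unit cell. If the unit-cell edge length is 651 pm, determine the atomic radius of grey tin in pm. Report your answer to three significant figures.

In a diamond cubic lattice, nearest neighbors lie along the body diagonal with √3·a = 8r.
r = √3·a/8 = 1.7321 × 651 / 8 = 141 pm.

141 pm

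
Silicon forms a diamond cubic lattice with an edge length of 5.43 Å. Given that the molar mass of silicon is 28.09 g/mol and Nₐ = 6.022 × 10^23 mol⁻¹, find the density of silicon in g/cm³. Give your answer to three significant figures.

A diamond cubic unit cell contains Z = 8 atoms.
Cell volume: a³ = (5.43 Å)³ = (5.430 × 10^-8 cm)³ = 1.601 × 10^-22 cm³.
ρ = Z·M/(N_A·a³) = 8 × 28.09 / (6.022 × 10²³ × 1.601 × 10^-22) = 2.331 g/cm³.

2.33 g/cm³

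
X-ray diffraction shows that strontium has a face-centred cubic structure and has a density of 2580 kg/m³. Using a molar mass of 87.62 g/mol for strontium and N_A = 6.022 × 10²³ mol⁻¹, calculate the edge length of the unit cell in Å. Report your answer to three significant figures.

6.09 Å

With Z = 4 atoms per FCC cell, a³ = Z·M/(N_A·ρ) = 4 × 87.62 / (6.022 × 10²³ × 2.580 g/cm³) = 2.256 × 10^-22 cm³.
a = (2.256 × 10^-22)^(1/3) = 6.087 × 10^-8 cm = 6.09 Å.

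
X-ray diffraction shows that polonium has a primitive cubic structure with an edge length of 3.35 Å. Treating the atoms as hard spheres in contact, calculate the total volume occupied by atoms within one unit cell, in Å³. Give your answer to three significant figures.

In a simple cubic lattice atoms touch along the cell edge, so a = 2r, so r = 0.5000a = 1.675 Å.
V_atoms = Z × (4/3)πr³ = 1 × (4/3)π × (1.675)³ = 19.7 Å³.

19.7 Å³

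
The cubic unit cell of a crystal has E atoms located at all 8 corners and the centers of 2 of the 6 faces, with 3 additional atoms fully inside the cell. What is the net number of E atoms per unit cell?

5

Corner atoms are shared by 8 cells (1/8 each), face atoms by 2 (1/2 each), interior atoms are unshared.
Net atoms = 8 × 1/8 + 2 × 1/2 + 3 = 1 + 1 + 3 = 5.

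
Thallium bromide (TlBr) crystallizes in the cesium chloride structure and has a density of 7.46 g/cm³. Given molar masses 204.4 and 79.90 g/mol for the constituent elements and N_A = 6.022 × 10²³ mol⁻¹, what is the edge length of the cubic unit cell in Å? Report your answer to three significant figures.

3.99 Å

M(TlBr) = 284.3 g/mol; Z = 1 formula unit per cell.
a³ = Z·M/(N_A·ρ) = 1 × 284.3 / (6.022 × 10²³ × 7.46) = 6.328 × 10^-23 cm³, so a = 3.985 × 10^-8 cm = 3.99 Å.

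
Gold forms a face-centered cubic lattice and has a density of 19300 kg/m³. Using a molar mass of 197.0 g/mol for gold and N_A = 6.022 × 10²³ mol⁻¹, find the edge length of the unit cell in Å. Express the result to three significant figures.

With Z = 4 atoms per FCC cell, a³ = Z·M/(N_A·ρ) = 4 × 197.0 / (6.022 × 10²³ × 19.30 g/cm³) = 6.780 × 10^-23 cm³.
a = (6.780 × 10^-23)^(1/3) = 4.078 × 10^-8 cm = 4.08 Å.

4.08 Å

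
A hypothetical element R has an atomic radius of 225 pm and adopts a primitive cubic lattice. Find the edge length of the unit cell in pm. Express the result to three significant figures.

In a simple cubic lattice, atoms touch along the cell edge, so a = 2r.
a = 2r = 2 × 225 = 450 pm.

450 pm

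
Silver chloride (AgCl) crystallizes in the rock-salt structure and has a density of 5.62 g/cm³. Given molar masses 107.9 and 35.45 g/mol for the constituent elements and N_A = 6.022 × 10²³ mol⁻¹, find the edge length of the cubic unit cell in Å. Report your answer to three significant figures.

M(AgCl) = 143.35 g/mol; Z = 4 formula units per cell.
a³ = Z·M/(N_A·ρ) = 4 × 143.35 / (6.022 × 10²³ × 5.62) = 1.694 × 10^-22 cm³, so a = 5.533 × 10^-8 cm = 5.53 Å.

5.53 Å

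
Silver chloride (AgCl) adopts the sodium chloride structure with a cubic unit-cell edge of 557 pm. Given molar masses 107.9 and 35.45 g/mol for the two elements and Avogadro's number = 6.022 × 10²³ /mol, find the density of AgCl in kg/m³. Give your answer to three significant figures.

The sodium chloride structure contains Z = 4 formula units per cell; M(AgCl) = 107.9 + 35.45 = 143.35 g/mol.
a³ = (5.570 × 10^-8 cm)³ = 1.728 × 10^-22 cm³.
ρ = 4 × 143.35 / (6.022 × 10²³ × 1.728 × 10^-22) = 5.510 g/cm³ = 5510 kg/m³.

5510 kg/m³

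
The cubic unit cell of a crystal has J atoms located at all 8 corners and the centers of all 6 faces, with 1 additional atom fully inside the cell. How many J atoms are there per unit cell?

Corner atoms are shared by 8 cells (1/8 each), face atoms by 2 (1/2 each), interior atoms are unshared.
Net atoms = 8 × 1/8 + 6 × 1/2 + 1 = 1 + 3 + 1 = 5.

5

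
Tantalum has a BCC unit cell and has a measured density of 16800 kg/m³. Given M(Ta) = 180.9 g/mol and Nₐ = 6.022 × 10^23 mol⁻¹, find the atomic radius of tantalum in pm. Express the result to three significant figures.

For a BCC cell (Z = 2), a³ = Z·M/(N_A·ρ) = 2 × 180.9 / (6.022 × 10²³ × 16.80) = 3.576 × 10^-23 cm³, so a = 3.295 × 10^-8 cm = 329.5 pm.
Atoms touch along the body diagonal, so √3·a = 4r, so r = 0.4330 × a = 143 pm.

143 pm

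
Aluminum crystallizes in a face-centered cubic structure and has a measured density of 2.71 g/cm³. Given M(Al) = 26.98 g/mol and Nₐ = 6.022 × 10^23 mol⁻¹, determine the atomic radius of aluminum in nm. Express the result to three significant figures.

0.143 nm

For an FCC cell (Z = 4), a³ = Z·M/(N_A·ρ) = 4 × 26.98 / (6.022 × 10²³ × 2.710) = 6.613 × 10^-23 cm³, so a = 4.044 × 10^-8 cm = 0.4044 nm.
Atoms touch along the face diagonal, so √2·a = 4r, so r = 0.3536 × a = 0.143 nm.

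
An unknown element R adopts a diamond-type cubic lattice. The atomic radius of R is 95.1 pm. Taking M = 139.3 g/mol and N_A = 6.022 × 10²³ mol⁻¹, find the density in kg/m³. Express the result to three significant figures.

In a diamond cubic lattice, nearest neighbors lie along the body diagonal with √3·a = 8r, giving a = 439.2 pm = 4.392 × 10^-8 cm.
With Z = 8, ρ = Z·M/(N_A·a³) = 8 × 139.3 / (6.022 × 10²³ × 8.475 × 10^-23) = 21.84 g/cm³ = 21800 kg/m³.

21800 kg/m³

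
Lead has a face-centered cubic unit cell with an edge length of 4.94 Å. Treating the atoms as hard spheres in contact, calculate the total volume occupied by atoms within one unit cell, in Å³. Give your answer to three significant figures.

In an FCC lattice atoms touch along the face diagonal, so √2·a = 4r, so r = 0.3536a = 1.747 Å.
V_atoms = Z × (4/3)πr³ = 4 × (4/3)π × (1.747)³ = 89.3 Å³.

89.3 Å³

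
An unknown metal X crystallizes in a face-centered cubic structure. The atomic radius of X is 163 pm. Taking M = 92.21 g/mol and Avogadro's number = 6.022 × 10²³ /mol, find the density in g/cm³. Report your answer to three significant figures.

In an FCC lattice, atoms touch along the face diagonal, so √2·a = 4r, giving a = 461.0 pm = 4.610 × 10^-8 cm.
With Z = 4, ρ = Z·M/(N_A·a³) = 4 × 92.21 / (6.022 × 10²³ × 9.799 × 10^-23) = 6.250 g/cm³.

6.25 g/cm³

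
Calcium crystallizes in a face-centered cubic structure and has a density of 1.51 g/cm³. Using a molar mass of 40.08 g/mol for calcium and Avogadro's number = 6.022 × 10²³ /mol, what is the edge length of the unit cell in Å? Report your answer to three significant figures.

With Z = 4 atoms per FCC cell, a³ = Z·M/(N_A·ρ) = 4 × 40.08 / (6.022 × 10²³ × 1.510 g/cm³) = 1.763 × 10^-22 cm³.
a = (1.763 × 10^-22)^(1/3) = 5.607 × 10^-8 cm = 5.61 Å.

5.61 Å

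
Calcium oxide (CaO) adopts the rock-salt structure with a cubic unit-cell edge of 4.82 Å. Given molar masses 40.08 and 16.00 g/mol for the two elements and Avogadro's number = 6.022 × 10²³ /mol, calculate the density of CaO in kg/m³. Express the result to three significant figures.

The rock-salt structure contains Z = 4 formula units per cell; M(CaO) = 40.08 + 16.00 = 56.08 g/mol.
a³ = (4.820 × 10^-8 cm)³ = 1.120 × 10^-22 cm³.
ρ = 4 × 56.08 / (6.022 × 10²³ × 1.120 × 10^-22) = 3.326 g/cm³ = 3330 kg/m³.

3330 kg/m³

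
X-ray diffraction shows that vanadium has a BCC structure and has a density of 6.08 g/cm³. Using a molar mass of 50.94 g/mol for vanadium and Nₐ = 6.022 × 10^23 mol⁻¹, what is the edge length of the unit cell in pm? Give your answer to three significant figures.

With Z = 2 atoms per BCC cell, a³ = Z·M/(N_A·ρ) = 2 × 50.94 / (6.022 × 10²³ × 6.080 g/cm³) = 2.783 × 10^-23 cm³.
a = (2.783 × 10^-23)^(1/3) = 3.030 × 10^-8 cm = 303 pm.

303 pm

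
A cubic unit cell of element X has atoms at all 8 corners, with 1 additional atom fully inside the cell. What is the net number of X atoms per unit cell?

Corner atoms are shared by 8 cells (1/8 each), interior atoms are unshared.
Net atoms = 8 × 1/8 + 1 = 1 + 1 = 2.

2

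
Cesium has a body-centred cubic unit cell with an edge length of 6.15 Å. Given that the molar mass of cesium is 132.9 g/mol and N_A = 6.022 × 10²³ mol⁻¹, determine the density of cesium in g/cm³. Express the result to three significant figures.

A BCC unit cell contains Z = 2 atoms.
Cell volume: a³ = (6.15 Å)³ = (6.150 × 10^-8 cm)³ = 2.326 × 10^-22 cm³.
ρ = Z·M/(N_A·a³) = 2 × 132.9 / (6.022 × 10²³ × 2.326 × 10^-22) = 1.898 g/cm³.

1.90 g/cm³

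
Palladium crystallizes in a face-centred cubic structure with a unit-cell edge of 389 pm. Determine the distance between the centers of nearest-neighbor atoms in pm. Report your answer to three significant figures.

In an FCC structure, atoms touch along the face diagonal, so √2·a = 4r; the nearest-neighbor distance equals 2r = 0.7071·a.
d = 0.7071 × 389 = 275 pm.

275 pm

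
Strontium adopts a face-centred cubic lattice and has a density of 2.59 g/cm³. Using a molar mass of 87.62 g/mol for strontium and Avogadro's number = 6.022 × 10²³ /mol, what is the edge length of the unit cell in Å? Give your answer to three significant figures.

6.08 Å

With Z = 4 atoms per FCC cell, a³ = Z·M/(N_A·ρ) = 4 × 87.62 / (6.022 × 10²³ × 2.590 g/cm³) = 2.247 × 10^-22 cm³.
a = (2.247 × 10^-22)^(1/3) = 6.080 × 10^-8 cm = 6.08 Å.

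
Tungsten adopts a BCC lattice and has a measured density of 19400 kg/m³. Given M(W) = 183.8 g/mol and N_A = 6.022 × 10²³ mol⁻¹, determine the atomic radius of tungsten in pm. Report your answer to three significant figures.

137 pm

For a BCC cell (Z = 2), a³ = Z·M/(N_A·ρ) = 2 × 183.8 / (6.022 × 10²³ × 19.40) = 3.147 × 10^-23 cm³, so a = 3.157 × 10^-8 cm = 315.7 pm.
Atoms touch along the body diagonal, so √3·a = 4r, so r = 0.4330 × a = 137 pm.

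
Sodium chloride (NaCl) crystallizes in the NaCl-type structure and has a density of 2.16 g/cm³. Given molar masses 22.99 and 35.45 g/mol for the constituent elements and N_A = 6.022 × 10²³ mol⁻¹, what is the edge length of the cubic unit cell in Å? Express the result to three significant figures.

5.64 Å

M(NaCl) = 58.44 g/mol; Z = 4 formula units per cell.
a³ = Z·M/(N_A·ρ) = 4 × 58.44 / (6.022 × 10²³ × 2.16) = 1.797 × 10^-22 cm³, so a = 5.643 × 10^-8 cm = 5.64 Å.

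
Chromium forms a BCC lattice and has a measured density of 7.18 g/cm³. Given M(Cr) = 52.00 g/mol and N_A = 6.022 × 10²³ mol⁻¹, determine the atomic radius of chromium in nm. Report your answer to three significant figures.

0.125 nm

For a BCC cell (Z = 2), a³ = Z·M/(N_A·ρ) = 2 × 52.00 / (6.022 × 10²³ × 7.180) = 2.405 × 10^-23 cm³, so a = 2.887 × 10^-8 cm = 0.2887 nm.
Atoms touch along the body diagonal, so √3·a = 4r, so r = 0.4330 × a = 0.125 nm.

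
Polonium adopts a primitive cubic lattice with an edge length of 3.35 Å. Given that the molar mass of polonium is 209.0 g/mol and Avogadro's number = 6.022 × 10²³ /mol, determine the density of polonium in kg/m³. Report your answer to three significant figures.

9230 kg/m³

A simple cubic unit cell contains Z = 1 atom.
Cell volume: a³ = (3.35 Å)³ = (3.350 × 10^-8 cm)³ = 3.760 × 10^-23 cm³.
ρ = Z·M/(N_A·a³) = 1 × 209.0 / (6.022 × 10²³ × 3.760 × 10^-23) = 9.231 g/cm³ = 9230 kg/m³.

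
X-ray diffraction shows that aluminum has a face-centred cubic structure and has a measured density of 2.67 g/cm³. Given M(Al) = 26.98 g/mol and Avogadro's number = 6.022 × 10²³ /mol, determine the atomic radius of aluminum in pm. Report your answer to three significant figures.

For an FCC cell (Z = 4), a³ = Z·M/(N_A·ρ) = 4 × 26.98 / (6.022 × 10²³ × 2.670) = 6.712 × 10^-23 cm³, so a = 4.064 × 10^-8 cm = 406.4 pm.
Atoms touch along the face diagonal, so √2·a = 4r, so r = 0.3536 × a = 144 pm.

144 pm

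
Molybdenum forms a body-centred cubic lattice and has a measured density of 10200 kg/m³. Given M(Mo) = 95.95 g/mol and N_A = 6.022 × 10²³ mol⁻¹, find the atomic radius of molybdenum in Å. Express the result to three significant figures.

1.36 Å

For a BCC cell (Z = 2), a³ = Z·M/(N_A·ρ) = 2 × 95.95 / (6.022 × 10²³ × 10.20) = 3.124 × 10^-23 cm³, so a = 3.150 × 10^-8 cm = 3.150 Å.
Atoms touch along the body diagonal, so √3·a = 4r, so r = 0.4330 × a = 1.36 Å.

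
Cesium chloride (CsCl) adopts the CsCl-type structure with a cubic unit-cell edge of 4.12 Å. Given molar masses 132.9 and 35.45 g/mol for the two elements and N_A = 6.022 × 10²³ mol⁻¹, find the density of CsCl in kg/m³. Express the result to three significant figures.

The CsCl-type structure contains Z = 1 formula unit per cell; M(CsCl) = 132.9 + 35.45 = 168.35 g/mol.
a³ = (4.120 × 10^-8 cm)³ = 6.993 × 10^-23 cm³.
ρ = 1 × 168.35 / (6.022 × 10²³ × 6.993 × 10^-23) = 3.997 g/cm³ = 4000 kg/m³.

4000 kg/m³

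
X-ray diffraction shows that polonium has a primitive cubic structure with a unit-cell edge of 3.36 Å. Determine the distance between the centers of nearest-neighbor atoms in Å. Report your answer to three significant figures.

In a simple cubic structure, atoms touch along the cell edge, so a = 2r; the nearest-neighbor distance equals 2r = 1.000·a.
d = 1.000 × 3.36 = 3.36 Å.

3.36 Å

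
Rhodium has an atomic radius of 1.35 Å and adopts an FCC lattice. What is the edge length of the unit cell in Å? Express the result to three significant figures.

In an FCC lattice, atoms touch along the face diagonal, so √2·a = 4r.
a = 4r/√2 = 4 × 1.35 / 1.4142 = 3.82 Å.

3.82 Å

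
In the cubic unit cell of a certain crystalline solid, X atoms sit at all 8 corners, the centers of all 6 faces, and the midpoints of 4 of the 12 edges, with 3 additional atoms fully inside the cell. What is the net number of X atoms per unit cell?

8

Corner atoms are shared by 8 cells (1/8 each), face atoms by 2 (1/2 each), edge atoms by 4 (1/4 each), interior atoms are unshared.
Net atoms = 8 × 1/8 + 6 × 1/2 + 4 × 1/4 + 3 = 1 + 3 + 1 + 3 = 8.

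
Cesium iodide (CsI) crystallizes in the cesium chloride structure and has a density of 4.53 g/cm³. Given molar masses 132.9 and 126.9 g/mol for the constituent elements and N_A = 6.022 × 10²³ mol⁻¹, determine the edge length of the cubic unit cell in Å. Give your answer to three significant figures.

M(CsI) = 259.8 g/mol; Z = 1 formula unit per cell.
a³ = Z·M/(N_A·ρ) = 1 × 259.8 / (6.022 × 10²³ × 4.53) = 9.524 × 10^-23 cm³, so a = 4.567 × 10^-8 cm = 4.57 Å.

4.57 Å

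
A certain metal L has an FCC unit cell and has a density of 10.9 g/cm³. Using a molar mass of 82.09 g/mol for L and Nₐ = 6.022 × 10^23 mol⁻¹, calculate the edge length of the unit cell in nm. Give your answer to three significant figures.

0.368 nm

With Z = 4 atoms per FCC cell, a³ = Z·M/(N_A·ρ) = 4 × 82.09 / (6.022 × 10²³ × 10.90 g/cm³) = 5.002 × 10^-23 cm³.
a = (5.002 × 10^-23)^(1/3) = 3.685 × 10^-8 cm = 0.368 nm.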